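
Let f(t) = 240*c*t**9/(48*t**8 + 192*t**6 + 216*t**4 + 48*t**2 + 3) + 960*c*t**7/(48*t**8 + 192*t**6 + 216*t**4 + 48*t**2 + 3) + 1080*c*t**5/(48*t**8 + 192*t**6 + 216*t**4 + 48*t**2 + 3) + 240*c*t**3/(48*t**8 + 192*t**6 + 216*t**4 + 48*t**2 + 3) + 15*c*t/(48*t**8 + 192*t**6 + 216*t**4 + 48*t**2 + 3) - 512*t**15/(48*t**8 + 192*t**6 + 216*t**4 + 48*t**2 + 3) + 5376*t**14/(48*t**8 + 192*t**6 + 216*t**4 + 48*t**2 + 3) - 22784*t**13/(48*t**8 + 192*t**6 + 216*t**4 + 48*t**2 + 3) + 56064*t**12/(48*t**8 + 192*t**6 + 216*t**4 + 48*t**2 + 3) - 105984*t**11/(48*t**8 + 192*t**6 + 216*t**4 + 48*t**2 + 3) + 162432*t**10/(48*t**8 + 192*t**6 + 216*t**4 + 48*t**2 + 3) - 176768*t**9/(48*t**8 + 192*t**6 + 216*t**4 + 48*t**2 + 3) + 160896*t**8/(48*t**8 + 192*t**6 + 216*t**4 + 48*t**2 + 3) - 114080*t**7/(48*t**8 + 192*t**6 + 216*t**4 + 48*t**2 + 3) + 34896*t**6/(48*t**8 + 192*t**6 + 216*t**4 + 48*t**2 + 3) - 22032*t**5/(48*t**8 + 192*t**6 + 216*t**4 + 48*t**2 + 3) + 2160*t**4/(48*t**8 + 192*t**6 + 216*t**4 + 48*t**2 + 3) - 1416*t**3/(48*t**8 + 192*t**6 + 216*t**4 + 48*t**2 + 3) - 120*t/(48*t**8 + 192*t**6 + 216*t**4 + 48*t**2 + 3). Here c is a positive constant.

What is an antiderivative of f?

An antiderivative is F(t) = 5*c*t**2/2 - 4*(-t**2 + 3*t)**4/3 + 5/(4*(2*t**4 + 4*t**2 + 1/2)).

The integrand splits into summands that can be handled one at a time.
Check: d/dt[5*c*t**2/2 - 4*(-t**2 + 3*t)**4/3 + 5/(4*(2*t**4 + 4*t**2 + 1/2))] = (240*c*t**9 + 960*c*t**7 + 1080*c*t**5 + 240*c*t**3 + 15*c*t - 512*t**15 + 5376*t**14 - 22784*t**13 + 56064*t**12 - 105984*t**11 + 162432*t**10 - 176768*t**9 + 160896*t**8 - 114080*t**7 + 34896*t**6 - 22032*t**5 + 2160*t**4 - 1416*t**3 - 120*t)/(48*t**8 + 192*t**6 + 216*t**4 + 48*t**2 + 3), which equals f(t).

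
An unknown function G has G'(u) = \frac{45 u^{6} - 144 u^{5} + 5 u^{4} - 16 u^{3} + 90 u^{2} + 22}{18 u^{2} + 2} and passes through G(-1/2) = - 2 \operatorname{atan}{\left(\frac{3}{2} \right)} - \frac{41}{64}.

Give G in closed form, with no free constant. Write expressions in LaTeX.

A first test for any G(u): its u-derivative must equal the given G'(u).
A general antiderivative is \frac{u^{5}}{2} - 2 u^{4} + 5 u + 2 \operatorname{atan}{\left(3 u \right)} + C.
The condition gives C = - 2 \operatorname{atan}{\left(\frac{3}{2} \right)} - \frac{41}{64} - (- \frac{169}{64} - 2 \operatorname{atan}{\left(\frac{3}{2} \right)}) = 2.
So G(u) = \frac{u^{5} - 4 u^{4} + 10 u + 4 \operatorname{atan}{\left(3 u \right)} + 4}{2}.
Check: d/du[\frac{u^{5} - 4 u^{4} + 10 u + 4 \operatorname{atan}{\left(3 u \right)} + 4}{2}] = \frac{45 u^{6} - 144 u^{5} + 5 u^{4} - 16 u^{3} + 90 u^{2} + 22}{18 u^{2} + 2} = G'(u).

G(u) = \frac{u^{5} - 4 u^{4} + 10 u + 4 \operatorname{atan}{\left(3 u \right)} + 4}{2}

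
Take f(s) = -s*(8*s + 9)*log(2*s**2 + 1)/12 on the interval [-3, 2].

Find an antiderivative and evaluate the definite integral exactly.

For F(s) to be correct the identity F'(s) - f(s) = 0 must hold.
F(s) = 4*s**3/27 + 3*s**2/8 - 2*s/9 + (-2*s**3/9 - 3*s**2/8)*log(2*s**2 + 1) - 3*log(s**2 + 1/2)/16 + sqrt(2)*atan(sqrt(2)*s)/9 is an antiderivative of f.
Check: d/ds[4*s**3/27 + 3*s**2/8 - 2*s/9 + (-2*s**3/9 - 3*s**2/8)*log(2*s**2 + 1) - 3*log(s**2 + 1/2)/16 + sqrt(2)*atan(sqrt(2)*s)/9] = -2*s**2*log(2*s**2 + 1)/3 - 3*s*log(2*s**2 + 1)/4, which equals f(s).
F(2) = -59*log(9)/18 - 3*log(9/2)/16 + sqrt(2)*atan(2*sqrt(2))/9 + 121/54; F(-3) = -3*log(19/2)/16 - sqrt(2)*atan(3*sqrt(2))/9 + 1/24 + 21*log(19)/8.
Integral = F(2) - F(-3) = -21*log(19)/8 - 59*log(9)/18 - 3*log(9/2)/16 + sqrt(2)*atan(2*sqrt(2))/9 + sqrt(2)*atan(3*sqrt(2))/9 + 3*log(19/2)/16 + 475/216.

Antiderivative: F(s) = 4*s**3/27 + 3*s**2/8 - 2*s/9 + (-2*s**3/9 - 3*s**2/8)*log(2*s**2 + 1) - 3*log(s**2 + 1/2)/16 + sqrt(2)*atan(sqrt(2)*s)/9; value = -21*log(19)/8 - 59*log(9)/18 - 3*log(9/2)/16 + sqrt(2)*atan(2*sqrt(2))/9 + sqrt(2)*atan(3*sqrt(2))/9 + 3*log(19/2)/16 + 475/216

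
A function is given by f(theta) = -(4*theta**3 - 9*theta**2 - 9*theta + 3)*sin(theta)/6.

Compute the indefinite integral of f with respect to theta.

F(theta) = 2*theta**3*cos(theta)/3 - 2*theta**2*sin(theta) - 3*theta**2*cos(theta)/2 + 3*theta*sin(theta) - 11*theta*cos(theta)/2 + 11*sin(theta)/2 + 7*cos(theta)/2 + C

Since d/dtheta undoes antidifferentiation here, F'(theta) = f(theta) is required of F(theta).
Check: d/dtheta[2*theta**3*cos(theta)/3 - 2*theta**2*sin(theta) - 3*theta**2*cos(theta)/2 + 3*theta*sin(theta) - 11*theta*cos(theta)/2 + 11*sin(theta)/2 + 7*cos(theta)/2] = -2*theta**3*sin(theta)/3 + 3*theta**2*sin(theta)/2 + 3*theta*sin(theta)/2 - sin(theta)/2, which equals f(theta).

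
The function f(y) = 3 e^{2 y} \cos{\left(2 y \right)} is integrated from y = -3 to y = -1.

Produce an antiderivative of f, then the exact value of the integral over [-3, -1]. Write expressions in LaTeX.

A first test for any F(y): its y-derivative must equal f(y) identically.
F(y) = \frac{3 \left(\sin{\left(2 y \right)} + \cos{\left(2 y \right)}\right) e^{2 y}}{4} is an antiderivative of f.
Check: d/dy[\frac{3 \left(\sin{\left(2 y \right)} + \cos{\left(2 y \right)}\right) e^{2 y}}{4}] = 3 e^{2 y} \cos{\left(2 y \right)} = f(y).
F(-1) = - \frac{3 \sin{\left(2 \right)}}{4 e^{2}} + \frac{3 \cos{\left(2 \right)}}{4 e^{2}}; F(-3) = - \frac{3 \sin{\left(6 \right)}}{4 e^{6}} + \frac{3 \cos{\left(6 \right)}}{4 e^{6}}.
Integral = F(-1) - F(-3) = - \frac{3 \sin{\left(2 \right)}}{4 e^{2}} + \frac{3 \cos{\left(2 \right)}}{4 e^{2}} - \frac{3 \cos{\left(6 \right)}}{4 e^{6}} + \frac{3 \sin{\left(6 \right)}}{4 e^{6}}.

Antiderivative: F(y) = \frac{3 \left(\sin{\left(2 y \right)} + \cos{\left(2 y \right)}\right) e^{2 y}}{4}; value = - \frac{3 \sin{\left(2 \right)}}{4 e^{2}} + \frac{3 \cos{\left(2 \right)}}{4 e^{2}} - \frac{3 \cos{\left(6 \right)}}{4 e^{6}} + \frac{3 \sin{\left(6 \right)}}{4 e^{6}}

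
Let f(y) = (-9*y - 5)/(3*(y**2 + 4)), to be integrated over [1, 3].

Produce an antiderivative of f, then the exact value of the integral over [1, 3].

Recover f(y) by differentiating a candidate F(y); any mismatch rules it out.
F(y) = -3*log(y**2 + 4)/2 - 5*atan(y/2)/6 is an antiderivative of f.
Check: d/dy[-3*log(y**2 + 4)/2 - 5*atan(y/2)/6] = (-9*y - 5)/(3*y**2 + 12), which equals f(y).
F(3) = -3*log(13)/2 - 5*atan(3/2)/6; F(1) = -3*log(5)/2 - 5*atan(1/2)/6.
Integral = F(3) - F(1) = -3*log(13)/2 - 5*atan(3/2)/6 + 5*atan(1/2)/6 + 3*log(5)/2.

Antiderivative: F(y) = -3*log(y**2 + 4)/2 - 5*atan(y/2)/6; value = -3*log(13)/2 - 5*atan(3/2)/6 + 5*atan(1/2)/6 + 3*log(5)/2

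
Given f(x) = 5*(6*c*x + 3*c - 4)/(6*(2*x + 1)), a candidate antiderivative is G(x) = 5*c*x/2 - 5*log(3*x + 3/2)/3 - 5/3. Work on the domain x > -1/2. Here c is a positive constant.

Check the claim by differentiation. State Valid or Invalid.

Valid. The derivative of G reproduces f.

d/dx[G] = (30*c*x + 15*c - 20)/(12*x + 6)
This equals f(x) exactly, so the claim holds.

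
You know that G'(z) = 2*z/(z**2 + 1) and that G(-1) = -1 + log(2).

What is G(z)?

G(z) = log(z**2 + 1) - 1

G'(z) matches the chain-rule pattern g'(h)*h' with inner function h(z) = z**2 + 1; substituting u = h(z) collapses the integral.
A general antiderivative is log(z**2 + 1) + C.
The condition gives C = -1 + log(2) - (log(2)) = -1.
So G(z) = log(z**2 + 1) - 1.
Check: d/dz[log(z**2 + 1) - 1] = 2*z/(z**2 + 1) = G'(z).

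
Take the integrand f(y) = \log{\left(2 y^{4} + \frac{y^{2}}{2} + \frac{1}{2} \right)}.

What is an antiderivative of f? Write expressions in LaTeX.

An antiderivative is F(y) = y \log{\left(2 y^{4} + \frac{y^{2}}{2} + \frac{1}{2} \right)} - 4 y - \frac{\sqrt{3} \log{\left(y^{2} - \frac{\sqrt{3} y}{2} + \frac{1}{2} \right)}}{4} + \frac{\sqrt{3} \log{\left(y^{2} + \frac{\sqrt{3} y}{2} + \frac{1}{2} \right)}}{4} + \frac{\sqrt{5} \operatorname{atan}{\left(\frac{4 \sqrt{5} y}{5} - \frac{\sqrt{15}}{5} \right)}}{2} + \frac{\sqrt{5} \operatorname{atan}{\left(\frac{4 \sqrt{5} y}{5} + \frac{\sqrt{15}}{5} \right)}}{2}.

An antiderivative F(y) passes only if d/dy[F] lands on f(y) exactly.
Check: d/dy[y \log{\left(2 y^{4} + \frac{y^{2}}{2} + \frac{1}{2} \right)} - 4 y - \frac{\sqrt{3} \log{\left(y^{2} - \frac{\sqrt{3} y}{2} + \frac{1}{2} \right)}}{4} + \frac{\sqrt{3} \log{\left(y^{2} + \frac{\sqrt{3} y}{2} + \frac{1}{2} \right)}}{4} + \frac{\sqrt{5} \operatorname{atan}{\left(\frac{4 \sqrt{5} y}{5} - \frac{\sqrt{15}}{5} \right)}}{2} + \frac{\sqrt{5} \operatorname{atan}{\left(\frac{4 \sqrt{5} y}{5} + \frac{\sqrt{15}}{5} \right)}}{2}] = \log{\left(2 y^{4} + \frac{y^{2}}{2} + \frac{1}{2} \right)} = f(y).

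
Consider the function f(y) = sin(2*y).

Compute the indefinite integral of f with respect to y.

Since d/dy undoes antidifferentiation here, F'(y) = f(y) is required of F(y).
Check: d/dy[-cos(2*y)/2] = sin(2*y) = f(y).

F(y) = -cos(2*y)/2 + C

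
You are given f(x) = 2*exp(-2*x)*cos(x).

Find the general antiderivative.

Check any antiderivative F(x) by computing F'(x) and comparing it with f(x).
Check: d/dx[2*exp(-2*x)*sin(x)/5 - 4*exp(-2*x)*cos(x)/5] = 2*exp(-2*x)*cos(x) = f(x).

F(x) = 2*exp(-2*x)*sin(x)/5 - 4*exp(-2*x)*cos(x)/5 + C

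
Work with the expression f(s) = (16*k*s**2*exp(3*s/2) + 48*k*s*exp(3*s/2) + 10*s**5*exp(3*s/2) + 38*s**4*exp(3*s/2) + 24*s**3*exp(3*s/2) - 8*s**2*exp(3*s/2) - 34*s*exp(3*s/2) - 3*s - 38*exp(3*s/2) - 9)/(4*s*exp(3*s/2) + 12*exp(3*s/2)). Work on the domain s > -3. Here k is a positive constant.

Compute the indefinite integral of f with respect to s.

F(s) = 2*k*s**2 + s**5/2 + s**4/2 - s**2 - 5*s/2 - 2*log(s/2 + 3/2) + exp(-3*s/2)/2 + C

A candidate is checked by its d/ds: the result must match f(s).
Check: d/ds[2*k*s**2 + s**5/2 + s**4/2 - s**2 - 5*s/2 - 2*log(s/2 + 3/2) + exp(-3*s/2)/2] = (16*k*s**2*exp(3*s/2) + 48*k*s*exp(3*s/2) + 10*s**5*exp(3*s/2) + 38*s**4*exp(3*s/2) + 24*s**3*exp(3*s/2) - 8*s**2*exp(3*s/2) - 34*s*exp(3*s/2) - 3*s - 38*exp(3*s/2) - 9)/(4*s*exp(3*s/2) + 12*exp(3*s/2)) = f(s).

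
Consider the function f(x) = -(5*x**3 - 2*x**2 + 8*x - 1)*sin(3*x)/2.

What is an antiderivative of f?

An antiderivative is F(x) = 5*x**3*cos(3*x)/6 - 5*x**2*sin(3*x)/6 - x**2*cos(3*x)/3 + 2*x*sin(3*x)/9 + 7*x*cos(3*x)/9 - 7*sin(3*x)/27 - 5*cos(3*x)/54.

For F(x) to be correct the identity F'(x) - f(x) = 0 must hold.
Check: d/dx[5*x**3*cos(3*x)/6 - 5*x**2*sin(3*x)/6 - x**2*cos(3*x)/3 + 2*x*sin(3*x)/9 + 7*x*cos(3*x)/9 - 7*sin(3*x)/27 - 5*cos(3*x)/54] = -5*x**3*sin(3*x)/2 + x**2*sin(3*x) - 4*x*sin(3*x) + sin(3*x)/2, which equals f(x).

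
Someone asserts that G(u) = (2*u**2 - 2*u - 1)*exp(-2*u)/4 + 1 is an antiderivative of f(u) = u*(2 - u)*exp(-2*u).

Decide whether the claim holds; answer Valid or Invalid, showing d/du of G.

d/du[G] = (-u**2 + 2*u)*exp(-2*u)
This equals f(u) exactly, so the claim holds.

Valid. The derivative of G reproduces f.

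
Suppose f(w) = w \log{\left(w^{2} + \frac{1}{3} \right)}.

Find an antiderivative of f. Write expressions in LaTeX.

Check any antiderivative F(w) by computing F'(w) and comparing it with f(w).
Check: d/dw[\frac{3 w^{2} \log{\left(w^{2} + \frac{1}{3} \right)} - 3 w^{2} + \log{\left(3 w^{2} + 1 \right)}}{6}] = w \log{\left(w^{2} + \frac{1}{3} \right)} = f(w).

An antiderivative is F(w) = \frac{3 w^{2} \log{\left(w^{2} + \frac{1}{3} \right)} - 3 w^{2} + \log{\left(3 w^{2} + 1 \right)}}{6}.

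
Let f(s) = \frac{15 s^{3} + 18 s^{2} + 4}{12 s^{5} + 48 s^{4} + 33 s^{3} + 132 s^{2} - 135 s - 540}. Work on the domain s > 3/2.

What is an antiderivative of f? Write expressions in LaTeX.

An antiderivative is F(s) = \frac{761 \log{\left(s - \frac{3}{2} \right)}}{11484} + \frac{49 \log{\left(s + \frac{3}{2} \right)}}{5220} - \frac{668 \log{\left(s + 4 \right)}}{3465} + \frac{107 \log{\left(s^{2} + 5 \right)}}{1827} + \frac{719 \sqrt{5} \operatorname{atan}{\left(\frac{\sqrt{5} s}{5} \right)}}{9135}.

Factor the denominator (3 \left(s + 4\right) \left(2 s - 3\right) \left(2 s + 3\right) \left(s^{2} + 5\right)) and decompose: f = \frac{214 s + 719}{1827 \left(s^{2} + 5\right)} + \frac{49}{2610 \left(2 s + 3\right)} + \frac{761}{5742 \left(2 s - 3\right)} - \frac{668}{3465 \left(s + 4\right)}; each piece integrates to a log, atan, or power term.
Check: d/ds[\frac{761 \log{\left(s - \frac{3}{2} \right)}}{11484} + \frac{49 \log{\left(s + \frac{3}{2} \right)}}{5220} - \frac{668 \log{\left(s + 4 \right)}}{3465} + \frac{107 \log{\left(s^{2} + 5 \right)}}{1827} + \frac{719 \sqrt{5} \operatorname{atan}{\left(\frac{\sqrt{5} s}{5} \right)}}{9135}] = \frac{15 s^{3} + 18 s^{2} + 4}{12 s^{5} + 48 s^{4} + 33 s^{3} + 132 s^{2} - 135 s - 540} = f(s).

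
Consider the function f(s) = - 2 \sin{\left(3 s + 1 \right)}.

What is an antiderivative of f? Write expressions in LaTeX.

A first test for any F(s): its s-derivative must equal f(s) identically.
Check: d/ds[\frac{2 \cos{\left(3 s + 1 \right)}}{3}] = - 2 \sin{\left(3 s + 1 \right)} = f(s).

An antiderivative is F(s) = \frac{2 \cos{\left(3 s + 1 \right)}}{3}.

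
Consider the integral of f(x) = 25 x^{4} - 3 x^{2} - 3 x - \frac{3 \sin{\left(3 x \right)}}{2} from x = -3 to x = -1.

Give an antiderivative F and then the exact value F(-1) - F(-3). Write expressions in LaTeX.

Antiderivative: F(x) = 5 x^{5} - x^{3} - \frac{3 x^{2}}{2} + \frac{\cos{\left(3 x \right)}}{2}; value = \frac{\cos{\left(3 \right)}}{2} - \frac{\cos{\left(9 \right)}}{2} + 1196

Integrate term by term and add the pieces.
F(x) = 5 x^{5} - x^{3} - \frac{3 x^{2}}{2} + \frac{\cos{\left(3 x \right)}}{2} is an antiderivative of f.
Check: d/dx[5 x^{5} - x^{3} - \frac{3 x^{2}}{2} + \frac{\cos{\left(3 x \right)}}{2}] = 25 x^{4} - 3 x^{2} - 3 x - \frac{3 \sin{\left(3 x \right)}}{2} = f(x).
F(-1) = - \frac{11}{2} + \frac{\cos{\left(3 \right)}}{2}; F(-3) = - \frac{2403}{2} + \frac{\cos{\left(9 \right)}}{2}.
Integral = F(-1) - F(-3) = \frac{\cos{\left(3 \right)}}{2} - \frac{\cos{\left(9 \right)}}{2} + 1196.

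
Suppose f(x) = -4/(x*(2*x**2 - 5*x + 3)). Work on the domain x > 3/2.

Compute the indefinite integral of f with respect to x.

Factor the denominator (x*(x - 1)*(2*x - 3)) and decompose: f = -16/(3*(2*x - 3)) + 4/(x - 1) - 4/(3*x); each piece integrates to a log, atan, or power term.
Check: d/dx[4*(-log(x) - 2*log(x - 3/2) + 3*log(x - 1))/3] = -4/(2*x**3 - 5*x**2 + 3*x), which equals f(x).

F(x) = 4*(-log(x) - 2*log(x - 3/2) + 3*log(x - 1))/3 + C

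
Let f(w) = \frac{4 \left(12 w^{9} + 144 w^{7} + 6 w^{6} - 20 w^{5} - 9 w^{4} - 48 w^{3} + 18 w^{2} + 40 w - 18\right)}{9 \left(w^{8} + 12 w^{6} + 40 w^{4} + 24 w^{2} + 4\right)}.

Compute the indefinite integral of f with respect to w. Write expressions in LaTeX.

F(w) = \frac{24 w^{6} - 24 w^{4} - 24 w^{3} + 40 w^{2} - 36 w}{9 w^{4} + 54 w^{2} + 18} + C

An antiderivative F(w) passes only if d/dw[F] lands on f(w) exactly.
Check: d/dw[\frac{24 w^{6} - 24 w^{4} - 24 w^{3} + 40 w^{2} - 36 w}{9 w^{4} + 54 w^{2} + 18}] = \frac{48 w^{9} + 576 w^{7} + 24 w^{6} - 80 w^{5} - 36 w^{4} - 192 w^{3} + 72 w^{2} + 160 w - 72}{9 w^{8} + 108 w^{6} + 360 w^{4} + 216 w^{2} + 36}, which equals f(w).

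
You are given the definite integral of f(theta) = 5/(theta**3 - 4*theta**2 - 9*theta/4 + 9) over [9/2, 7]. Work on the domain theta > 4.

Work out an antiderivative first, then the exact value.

Factor the denominator ((theta - 4)*(2*theta - 3)*(2*theta + 3)) and decompose: f = 20/(33*(2*theta + 3)) - 4/(3*(2*theta - 3)) + 4/(11*(theta - 4)); each piece integrates to a log, atan, or power term.
F(theta) = 2*(6*log(theta - 4) - 11*log(theta - 3/2) + 5*log(theta + 3/2))/33 is an antiderivative of f.
Check: d/dtheta[2*(6*log(theta - 4) - 11*log(theta - 3/2) + 5*log(theta + 3/2))/33] = 20/(4*theta**3 - 16*theta**2 - 9*theta + 36), which equals f(theta).
F(7) = -2*log(11/2)/3 + 4*log(3)/11 + 10*log(17/2)/33; F(9/2) = -2*log(3)/3 - 4*log(2)/11 + 10*log(6)/33.
Integral = F(7) - F(9/2) = -2*log(11/2)/3 - 10*log(6)/33 + 4*log(2)/11 + 10*log(17/2)/33 + 34*log(3)/33.

Antiderivative: F(theta) = 2*(6*log(theta - 4) - 11*log(theta - 3/2) + 5*log(theta + 3/2))/33; value = -2*log(11/2)/3 - 10*log(6)/33 + 4*log(2)/11 + 10*log(17/2)/33 + 34*log(3)/33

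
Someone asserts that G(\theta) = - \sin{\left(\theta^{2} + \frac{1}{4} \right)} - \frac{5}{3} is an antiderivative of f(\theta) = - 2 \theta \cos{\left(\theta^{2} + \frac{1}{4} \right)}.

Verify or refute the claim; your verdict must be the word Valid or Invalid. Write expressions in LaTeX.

Valid. The derivative of G reproduces f.

d/d\theta[G] = - 2 \theta \cos{\left(\theta^{2} + \frac{1}{4} \right)}
This equals f(\theta) exactly, so the claim holds.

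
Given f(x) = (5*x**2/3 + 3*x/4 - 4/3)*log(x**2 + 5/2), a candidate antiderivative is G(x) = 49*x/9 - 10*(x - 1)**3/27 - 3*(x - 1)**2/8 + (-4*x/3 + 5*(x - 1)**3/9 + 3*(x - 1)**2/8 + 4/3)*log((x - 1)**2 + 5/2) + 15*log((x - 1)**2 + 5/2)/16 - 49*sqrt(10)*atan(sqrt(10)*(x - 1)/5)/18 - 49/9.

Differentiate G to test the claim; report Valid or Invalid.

d/dx[G] = 5*x**2*log(x**2 - 2*x + 7/2)/3 - 31*x*log(x**2 - 2*x + 7/2)/12 - 5*log(x**2 - 2*x + 7/2)/12
d/dx[G] - f(x) = -5*x**2*log(x**2 + 5/2)/3 + 5*x**2*log(x**2 - 2*x + 7/2)/3 - 3*x*log(x**2 + 5/2)/4 - 31*x*log(x**2 - 2*x + 7/2)/12 + 4*log(x**2 + 5/2)/3 - 5*log(x**2 - 2*x + 7/2)/12 != 0.

Invalid: d/dx[G] - f = -5*x**2*log(x**2 + 5/2)/3 + 5*x**2*log(x**2 - 2*x + 7/2)/3 - 3*x*log(x**2 + 5/2)/4 - 31*x*log(x**2 - 2*x + 7/2)/12 + 4*log(x**2 + 5/2)/3 - 5*log(x**2 - 2*x + 7/2)/12, which is not 0.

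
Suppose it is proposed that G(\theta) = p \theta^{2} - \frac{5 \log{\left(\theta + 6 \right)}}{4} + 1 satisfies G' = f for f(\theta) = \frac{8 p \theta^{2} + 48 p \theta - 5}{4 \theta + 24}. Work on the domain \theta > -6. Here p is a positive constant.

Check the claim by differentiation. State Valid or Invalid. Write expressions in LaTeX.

d/d\theta[G] = \frac{8 p \theta^{2} + 48 p \theta - 5}{4 \theta + 24}
This equals f(\theta) exactly, so the claim holds.

Valid - differentiating G returns exactly f.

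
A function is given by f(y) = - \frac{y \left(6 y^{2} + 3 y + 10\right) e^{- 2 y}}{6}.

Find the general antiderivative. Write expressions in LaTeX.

F(y) = \frac{\left(6 y^{3} + 12 y^{2} + 22 y + 11\right) e^{- 2 y}}{12} + C

Recognize the product-rule pattern: f = u'v + uv' with u = \frac{y^{3}}{2} + y^{2} + \frac{11 y}{6} + \frac{11}{12}, v = e^{- 2 y}, so integration by parts undoes it.
Check: d/dy[\frac{\left(6 y^{3} + 12 y^{2} + 22 y + 11\right) e^{- 2 y}}{12}] = \frac{\left(- 6 y^{3} - 3 y^{2} - 10 y\right) e^{- 2 y}}{6}, which equals f(y).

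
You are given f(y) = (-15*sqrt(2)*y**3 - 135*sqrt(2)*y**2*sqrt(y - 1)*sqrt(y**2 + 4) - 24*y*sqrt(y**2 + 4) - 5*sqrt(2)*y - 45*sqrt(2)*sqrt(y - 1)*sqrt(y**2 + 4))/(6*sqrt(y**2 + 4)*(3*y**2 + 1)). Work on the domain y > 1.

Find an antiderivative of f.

An antiderivative is F(y) = -(30*sqrt(2)*y*sqrt(y - 1) - 30*sqrt(2)*sqrt(y - 1) + 5*sqrt(2)*sqrt(y**2 + 4) + 4*log(y**2 + 1/3))/6.

An antiderivative F(y) passes only if d/dy[F] lands on f(y) exactly.
Check: d/dy[-(30*sqrt(2)*y*sqrt(y - 1) - 30*sqrt(2)*sqrt(y - 1) + 5*sqrt(2)*sqrt(y**2 + 4) + 4*log(y**2 + 1/3))/6] = (-15*sqrt(2)*y**3*sqrt(y - 1) - 135*sqrt(2)*y**3*sqrt(y**2 + 4) + 135*sqrt(2)*y**2*sqrt(y**2 + 4) - 24*y*sqrt(y - 1)*sqrt(y**2 + 4) - 5*sqrt(2)*y*sqrt(y - 1) - 45*sqrt(2)*y*sqrt(y**2 + 4) + 45*sqrt(2)*sqrt(y**2 + 4))/(18*y**2*sqrt(y - 1)*sqrt(y**2 + 4) + 6*sqrt(y - 1)*sqrt(y**2 + 4)), which equals f(y).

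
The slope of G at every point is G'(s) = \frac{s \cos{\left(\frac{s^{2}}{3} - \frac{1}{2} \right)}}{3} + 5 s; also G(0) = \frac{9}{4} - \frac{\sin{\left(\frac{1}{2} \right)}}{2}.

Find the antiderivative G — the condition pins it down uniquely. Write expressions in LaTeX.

The integrand splits into summands that can be handled one at a time.
A general antiderivative is \frac{5 s^{2}}{2} + \frac{\sin{\left(\frac{s^{2}}{3} - \frac{1}{2} \right)}}{2} + \frac{1}{4} + C.
The condition gives C = \frac{9}{4} - \frac{\sin{\left(\frac{1}{2} \right)}}{2} - (\frac{1}{4} - \frac{\sin{\left(\frac{1}{2} \right)}}{2}) = 2.
So G(s) = \frac{5 s^{2}}{2} + \frac{\sin{\left(\frac{s^{2}}{3} - \frac{1}{2} \right)}}{2} + \frac{9}{4}.
Check: d/ds[\frac{5 s^{2}}{2} + \frac{\sin{\left(\frac{s^{2}}{3} - \frac{1}{2} \right)}}{2} + \frac{9}{4}] = \frac{s \cos{\left(\frac{s^{2}}{3} - \frac{1}{2} \right)}}{3} + 5 s = G'(s).

G(s) = \frac{5 s^{2}}{2} + \frac{\sin{\left(\frac{s^{2}}{3} - \frac{1}{2} \right)}}{2} + \frac{9}{4}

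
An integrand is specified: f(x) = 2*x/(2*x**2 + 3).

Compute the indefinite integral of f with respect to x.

The substitution u = x**2 + 3/2 works: f is exactly (dF/du)*(du/dx) for that inner function.
Check: d/dx[log(x**2 + 3/2)/2] = 2*x/(2*x**2 + 3) = f(x).

F(x) = log(x**2 + 3/2)/2 + C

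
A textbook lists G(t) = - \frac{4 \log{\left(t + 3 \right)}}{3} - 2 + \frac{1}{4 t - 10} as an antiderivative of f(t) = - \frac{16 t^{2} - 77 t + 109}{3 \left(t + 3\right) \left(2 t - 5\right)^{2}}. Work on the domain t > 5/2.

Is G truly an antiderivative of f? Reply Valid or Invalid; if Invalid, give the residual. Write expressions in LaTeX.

d/dt[G] = \frac{- 16 t^{2} + 77 t - 109}{12 t^{3} - 24 t^{2} - 105 t + 225}
This equals f(t) exactly, so the claim holds.

Valid - the claim checks out under differentiation.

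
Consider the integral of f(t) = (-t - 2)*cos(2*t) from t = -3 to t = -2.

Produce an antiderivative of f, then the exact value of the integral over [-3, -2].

Differentiate the proposed F(t) back; it has to land on f(t) exactly.
F(t) = -(2*t*sin(2*t) + 4*sin(2*t) + cos(2*t))/4 is an antiderivative of f.
Check: d/dt[-(2*t*sin(2*t) + 4*sin(2*t) + cos(2*t))/4] = -t*cos(2*t) - 2*cos(2*t), which equals f(t).
F(-2) = -cos(4)/4; F(-3) = -cos(6)/4 - sin(6)/2.
Integral = F(-2) - F(-3) = sin(6)/2 - cos(4)/4 + cos(6)/4.

Antiderivative: F(t) = -(2*t*sin(2*t) + 4*sin(2*t) + cos(2*t))/4; value = sin(6)/2 - cos(4)/4 + cos(6)/4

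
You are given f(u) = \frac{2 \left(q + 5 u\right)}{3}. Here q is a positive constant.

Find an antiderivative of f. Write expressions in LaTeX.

An antiderivative is F(u) = \frac{2 q u + 5 u^{2} + 5}{3}.

For F(u) to be correct the identity F'(u) - f(u) = 0 must hold.
Check: d/du[\frac{2 q u + 5 u^{2} + 5}{3}] = \frac{2 q}{3} + \frac{10 u}{3}, which equals f(u).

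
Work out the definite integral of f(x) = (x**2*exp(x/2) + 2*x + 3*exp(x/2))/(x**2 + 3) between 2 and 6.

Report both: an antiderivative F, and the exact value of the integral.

Antiderivative: F(x) = 2*exp(x/2) + log(2*x**2 + 6); value = -2*exp(1) - log(14) + log(78) + 2*exp(3)

Since d/dx undoes antidifferentiation here, F'(x) = f(x) is required of F(x).
F(x) = 2*exp(x/2) + log(2*x**2 + 6) is an antiderivative of f.
Check: d/dx[2*exp(x/2) + log(2*x**2 + 6)] = (x**2*exp(x/2) + 2*x + 3*exp(x/2))/(x**2 + 3) = f(x).
F(6) = log(78) + 2*exp(3); F(2) = log(14) + 2*exp(1).
Integral = F(6) - F(2) = -2*exp(1) - log(14) + log(78) + 2*exp(3).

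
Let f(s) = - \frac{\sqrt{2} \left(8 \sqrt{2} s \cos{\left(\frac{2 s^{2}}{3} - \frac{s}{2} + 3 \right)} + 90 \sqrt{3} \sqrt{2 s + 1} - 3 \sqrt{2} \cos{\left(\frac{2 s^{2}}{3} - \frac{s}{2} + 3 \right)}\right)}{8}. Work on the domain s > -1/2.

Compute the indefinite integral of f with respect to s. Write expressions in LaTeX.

F(s) = \frac{3 \left(- 5 \sqrt{6} \left(2 s + 1\right)^{\frac{3}{2}} - 2 \sin{\left(\frac{2 s^{2}}{3} - \frac{s}{2} + 3 \right)}\right)}{4} + C

Differentiate the proposed F(s) back; it has to land on f(s) exactly.
Check: d/ds[\frac{3 \left(- 5 \sqrt{6} \left(2 s + 1\right)^{\frac{3}{2}} - 2 \sin{\left(\frac{2 s^{2}}{3} - \frac{s}{2} + 3 \right)}\right)}{4}] = - 2 s \cos{\left(\frac{2 s^{2}}{3} - \frac{s}{2} + 3 \right)} - \frac{45 \sqrt{6} \sqrt{2 s + 1}}{4} + \frac{3 \cos{\left(\frac{2 s^{2}}{3} - \frac{s}{2} + 3 \right)}}{4}, which equals f(s).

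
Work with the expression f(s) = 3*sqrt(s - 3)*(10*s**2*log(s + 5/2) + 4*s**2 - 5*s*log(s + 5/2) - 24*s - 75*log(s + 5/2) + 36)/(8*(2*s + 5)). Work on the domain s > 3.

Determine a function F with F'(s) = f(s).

An antiderivative is F(s) = 3*s**2*sqrt(s - 3)*log(s + 5/2)/4 - 9*s*sqrt(s - 3)*log(s + 5/2)/2 + 27*sqrt(s - 3)*log(s + 5/2)/4.

f has the shape u'v + uv' for u = 3*(s - 3)**(5/2)/4 and v = log(s + 5/2) — it is the derivative of the product u*v.
Check: d/ds[3*s**2*sqrt(s - 3)*log(s + 5/2)/4 - 9*s*sqrt(s - 3)*log(s + 5/2)/2 + 27*sqrt(s - 3)*log(s + 5/2)/4] = (30*s**3*log(s + 5/2) + 12*s**3 - 105*s**2*log(s + 5/2) - 108*s**2 - 180*s*log(s + 5/2) + 324*s + 675*log(s + 5/2) - 324)/(16*s*sqrt(s - 3) + 40*sqrt(s - 3)), which equals f(s).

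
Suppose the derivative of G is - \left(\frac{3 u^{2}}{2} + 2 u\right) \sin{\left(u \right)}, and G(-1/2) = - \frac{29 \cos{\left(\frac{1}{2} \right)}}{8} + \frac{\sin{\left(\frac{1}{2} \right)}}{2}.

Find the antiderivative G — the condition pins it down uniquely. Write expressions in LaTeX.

G(u) = \frac{3 u^{2} \cos{\left(u \right)}}{2} - 3 u \sin{\left(u \right)} + 2 u \cos{\left(u \right)} - 2 \sin{\left(u \right)} - 3 \cos{\left(u \right)}

The proposed G(u) is checked by its d/du: the result must match the given G'(u).
A general antiderivative is \frac{3 u^{2} \cos{\left(u \right)}}{2} - 3 u \sin{\left(u \right)} + 2 u \cos{\left(u \right)} - 2 \sin{\left(u \right)} - 3 \cos{\left(u \right)} + C.
The condition gives C = - \frac{29 \cos{\left(\frac{1}{2} \right)}}{8} + \frac{\sin{\left(\frac{1}{2} \right)}}{2} - (- \frac{29 \cos{\left(\frac{1}{2} \right)}}{8} + \frac{\sin{\left(\frac{1}{2} \right)}}{2}) = 0.
So G(u) = \frac{3 u^{2} \cos{\left(u \right)}}{2} - 3 u \sin{\left(u \right)} + 2 u \cos{\left(u \right)} - 2 \sin{\left(u \right)} - 3 \cos{\left(u \right)}.
Check: d/du[\frac{3 u^{2} \cos{\left(u \right)}}{2} - 3 u \sin{\left(u \right)} + 2 u \cos{\left(u \right)} - 2 \sin{\left(u \right)} - 3 \cos{\left(u \right)}] = - \frac{3 u^{2} \sin{\left(u \right)}}{2} - 2 u \sin{\left(u \right)}, which equals G'(u).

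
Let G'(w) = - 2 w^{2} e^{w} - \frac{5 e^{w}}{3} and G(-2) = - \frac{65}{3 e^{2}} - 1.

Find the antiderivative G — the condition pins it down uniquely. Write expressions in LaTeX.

G(w) = - \frac{6 w^{2} e^{w} - 12 w e^{w} + 17 e^{w} + 3}{3}

G'(w) has the shape u'v + uv' for u = - 2 w^{2} + 4 w - \frac{17}{3} and v = e^{w} — it is the derivative of the product u*v.
A general antiderivative is \frac{\left(- 6 w^{2} + 12 w - 17\right) e^{w}}{3} + C.
The condition gives C = - \frac{65}{3 e^{2}} - 1 - (- \frac{65}{3 e^{2}}) = -1.
So G(w) = - \frac{6 w^{2} e^{w} - 12 w e^{w} + 17 e^{w} + 3}{3}.
Check: d/dw[- \frac{6 w^{2} e^{w} - 12 w e^{w} + 17 e^{w} + 3}{3}] = - 2 w^{2} e^{w} - \frac{5 e^{w}}{3} = G'(w).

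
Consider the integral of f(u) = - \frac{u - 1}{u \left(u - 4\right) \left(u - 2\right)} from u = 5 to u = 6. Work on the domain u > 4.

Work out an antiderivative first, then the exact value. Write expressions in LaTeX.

Antiderivative: F(u) = \frac{\log{\left(u \right)}}{8} - \frac{3 \log{\left(u - 4 \right)}}{8} + \frac{\log{\left(u - 2 \right)}}{4}; value = - \frac{\log{\left(3 \right)}}{4} - \frac{3 \log{\left(2 \right)}}{8} - \frac{\log{\left(5 \right)}}{8} + \frac{\log{\left(6 \right)}}{8} + \frac{\log{\left(4 \right)}}{4}

The denominator factors as u \left(u - 4\right) \left(u - 2\right); partial fractions split f into directly integrable pieces: \frac{1}{4 \left(u - 2\right)} - \frac{3}{8 \left(u - 4\right)} + \frac{1}{8 u}.
F(u) = \frac{\log{\left(u \right)}}{8} - \frac{3 \log{\left(u - 4 \right)}}{8} + \frac{\log{\left(u - 2 \right)}}{4} is an antiderivative of f.
Check: d/du[\frac{\log{\left(u \right)}}{8} - \frac{3 \log{\left(u - 4 \right)}}{8} + \frac{\log{\left(u - 2 \right)}}{4}] = \frac{1 - u}{u^{3} - 6 u^{2} + 8 u}, which equals f(u).
F(6) = - \frac{3 \log{\left(2 \right)}}{8} + \frac{\log{\left(6 \right)}}{8} + \frac{\log{\left(4 \right)}}{4}; F(5) = \frac{\log{\left(5 \right)}}{8} + \frac{\log{\left(3 \right)}}{4}.
Integral = F(6) - F(5) = - \frac{\log{\left(3 \right)}}{4} - \frac{3 \log{\left(2 \right)}}{8} - \frac{\log{\left(5 \right)}}{8} + \frac{\log{\left(6 \right)}}{8} + \frac{\log{\left(4 \right)}}{4}.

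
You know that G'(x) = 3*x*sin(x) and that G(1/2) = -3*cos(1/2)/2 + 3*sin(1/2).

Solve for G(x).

Whatever form G(x) takes, its d/dx must return the stated G'(x).
A general antiderivative is -3*x*cos(x) + 3*sin(x) + C.
The condition gives C = -3*cos(1/2)/2 + 3*sin(1/2) - (-3*cos(1/2)/2 + 3*sin(1/2)) = 0.
So G(x) = -3*x*cos(x) + 3*sin(x).
Check: d/dx[-3*x*cos(x) + 3*sin(x)] = 3*x*sin(x) = G'(x).

G(x) = -3*x*cos(x) + 3*sin(x)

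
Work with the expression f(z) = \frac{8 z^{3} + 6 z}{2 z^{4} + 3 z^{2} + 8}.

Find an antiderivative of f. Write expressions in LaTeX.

An antiderivative is F(z) = \log{\left(2 z^{4} + 3 z^{2} + 8 \right)}.

f matches the chain-rule pattern g'(h)*h' with inner function h(z) = \frac{z^{4}}{3} + \frac{z^{2}}{2} + \frac{4}{3}; substituting u = h(z) collapses the integral.
Check: d/dz[\log{\left(2 z^{4} + 3 z^{2} + 8 \right)}] = \frac{8 z^{3} + 6 z}{2 z^{4} + 3 z^{2} + 8} = f(z).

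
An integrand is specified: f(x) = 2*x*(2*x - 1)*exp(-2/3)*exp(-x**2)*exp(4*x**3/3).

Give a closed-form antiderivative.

f matches the chain-rule pattern g'(h)*h' with inner function h(x) = 4*x**3/3 - x**2 - 2/3; substituting u = h(x) collapses the integral.
Check: d/dx[exp(4*x**3/3 - x**2 - 2/3)] = (4*x**2 - 2*x)*exp(-2/3)*exp(-x**2)*exp(4*x**3/3), which equals f(x).

An antiderivative is F(x) = exp(4*x**3/3 - x**2 - 2/3).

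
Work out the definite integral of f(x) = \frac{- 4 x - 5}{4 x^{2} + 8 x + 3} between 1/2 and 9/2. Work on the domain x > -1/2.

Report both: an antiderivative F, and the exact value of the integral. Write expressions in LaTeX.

Antiderivative: F(x) = \frac{- 3 \log{\left(x + \frac{1}{2} \right)} - \log{\left(x + \frac{3}{2} \right)}}{4}; value = - \frac{3 \log{\left(5 \right)}}{4} - \frac{\log{\left(6 \right)}}{4} + \frac{\log{\left(2 \right)}}{4}

Factor the denominator (\left(2 x + 1\right) \left(2 x + 3\right)) and decompose: f = - \frac{1}{2 \left(2 x + 3\right)} - \frac{3}{2 \left(2 x + 1\right)}; each piece integrates to a log, atan, or power term.
F(x) = \frac{- 3 \log{\left(x + \frac{1}{2} \right)} - \log{\left(x + \frac{3}{2} \right)}}{4} is an antiderivative of f.
Check: d/dx[\frac{- 3 \log{\left(x + \frac{1}{2} \right)} - \log{\left(x + \frac{3}{2} \right)}}{4}] = \frac{- 4 x - 5}{4 x^{2} + 8 x + 3} = f(x).
F(9/2) = - \frac{3 \log{\left(5 \right)}}{4} - \frac{\log{\left(6 \right)}}{4}; F(1/2) = - \frac{\log{\left(2 \right)}}{4}.
Integral = F(9/2) - F(1/2) = - \frac{3 \log{\left(5 \right)}}{4} - \frac{\log{\left(6 \right)}}{4} + \frac{\log{\left(2 \right)}}{4}.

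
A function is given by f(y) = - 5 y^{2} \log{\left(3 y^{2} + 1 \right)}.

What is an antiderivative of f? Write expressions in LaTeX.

An antiderivative is F(y) = \frac{5 \left(- 9 y^{3} \log{\left(3 y^{2} + 1 \right)} + 6 y^{3} - 6 y + 2 \sqrt{3} \operatorname{atan}{\left(\sqrt{3} y \right)}\right)}{27}.

Since d/dy undoes antidifferentiation here, F'(y) = f(y) is required of F(y).
Check: d/dy[\frac{5 \left(- 9 y^{3} \log{\left(3 y^{2} + 1 \right)} + 6 y^{3} - 6 y + 2 \sqrt{3} \operatorname{atan}{\left(\sqrt{3} y \right)}\right)}{27}] = - 5 y^{2} \log{\left(3 y^{2} + 1 \right)} = f(y).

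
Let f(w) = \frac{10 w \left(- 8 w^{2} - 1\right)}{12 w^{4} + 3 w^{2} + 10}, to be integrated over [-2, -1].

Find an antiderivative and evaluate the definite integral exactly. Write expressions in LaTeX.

Antiderivative: F(w) = - \frac{5 \log{\left(2 w^{4} + \frac{w^{2}}{2} + \frac{5}{3} \right)}}{3}; value = - \frac{5 \log{\left(\frac{25}{6} \right)}}{3} + \frac{5 \log{\left(\frac{107}{3} \right)}}{3}

f matches the chain-rule pattern g'(h)*h' with inner function h(w) = 2 w^{4} + \frac{w^{2}}{2} + \frac{5}{3}; substituting u = h(w) collapses the integral.
F(w) = - \frac{5 \log{\left(2 w^{4} + \frac{w^{2}}{2} + \frac{5}{3} \right)}}{3} is an antiderivative of f.
Check: d/dw[- \frac{5 \log{\left(2 w^{4} + \frac{w^{2}}{2} + \frac{5}{3} \right)}}{3}] = \frac{- 80 w^{3} - 10 w}{12 w^{4} + 3 w^{2} + 10}, which equals f(w).
F(-1) = - \frac{5 \log{\left(\frac{25}{6} \right)}}{3}; F(-2) = - \frac{5 \log{\left(\frac{107}{3} \right)}}{3}.
Integral = F(-1) - F(-2) = - \frac{5 \log{\left(\frac{25}{6} \right)}}{3} + \frac{5 \log{\left(\frac{107}{3} \right)}}{3}.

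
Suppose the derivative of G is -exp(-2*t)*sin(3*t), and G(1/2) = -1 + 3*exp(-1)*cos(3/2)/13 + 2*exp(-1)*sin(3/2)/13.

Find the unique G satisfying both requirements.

G(t) = (-13*exp(2*t) + 2*sin(3*t) + 3*cos(3*t))*exp(-2*t)/13

Differentiate the proposed G(t) back; it has to land on the given G'(t).
A general antiderivative is 2*exp(-2*t)*sin(3*t)/13 + 3*exp(-2*t)*cos(3*t)/13 + C.
The condition gives C = -1 + 3*exp(-1)*cos(3/2)/13 + 2*exp(-1)*sin(3/2)/13 - (3*exp(-1)*cos(3/2)/13 + 2*exp(-1)*sin(3/2)/13) = -1.
So G(t) = (-13*exp(2*t) + 2*sin(3*t) + 3*cos(3*t))*exp(-2*t)/13.
Check: d/dt[(-13*exp(2*t) + 2*sin(3*t) + 3*cos(3*t))*exp(-2*t)/13] = -exp(-2*t)*sin(3*t) = G'(t).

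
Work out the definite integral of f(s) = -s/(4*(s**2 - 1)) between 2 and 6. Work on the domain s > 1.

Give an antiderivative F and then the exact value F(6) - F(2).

The denominator factors as 4*(s - 1)*(s + 1); partial fractions split f into directly integrable pieces: -1/(8*(s + 1)) - 1/(8*(s - 1)).
F(s) = -log(s**2 - 1)/8 is an antiderivative of f.
Check: d/ds[-log(s**2 - 1)/8] = -s/(4*s**2 - 4), which equals f(s).
F(6) = -log(35)/8; F(2) = -log(3)/8.
Integral = F(6) - F(2) = -log(35)/8 + log(3)/8.

Antiderivative: F(s) = -log(s**2 - 1)/8; value = -log(35)/8 + log(3)/8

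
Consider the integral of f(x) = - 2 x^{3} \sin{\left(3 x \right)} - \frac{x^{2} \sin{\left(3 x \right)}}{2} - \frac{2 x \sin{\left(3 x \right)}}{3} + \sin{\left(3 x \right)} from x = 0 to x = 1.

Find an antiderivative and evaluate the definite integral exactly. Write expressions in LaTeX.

The integrand splits into summands that can be handled one at a time.
F(x) = \frac{36 x^{3} \cos{\left(3 x \right)} - 36 x^{2} \sin{\left(3 x \right)} + 9 x^{2} \cos{\left(3 x \right)} - 6 x \sin{\left(3 x \right)} - 12 x \cos{\left(3 x \right)} + 4 \sin{\left(3 x \right)} - 20 \cos{\left(3 x \right)}}{54} is an antiderivative of f.
Check: d/dx[\frac{36 x^{3} \cos{\left(3 x \right)} - 36 x^{2} \sin{\left(3 x \right)} + 9 x^{2} \cos{\left(3 x \right)} - 6 x \sin{\left(3 x \right)} - 12 x \cos{\left(3 x \right)} + 4 \sin{\left(3 x \right)} - 20 \cos{\left(3 x \right)}}{54}] = - 2 x^{3} \sin{\left(3 x \right)} - \frac{x^{2} \sin{\left(3 x \right)}}{2} - \frac{2 x \sin{\left(3 x \right)}}{3} + \sin{\left(3 x \right)} = f(x).
F(1) = \frac{13 \cos{\left(3 \right)}}{54} - \frac{19 \sin{\left(3 \right)}}{27}; F(0) = - \frac{10}{27}.
Integral = F(1) - F(0) = \frac{13 \cos{\left(3 \right)}}{54} - \frac{19 \sin{\left(3 \right)}}{27} + \frac{10}{27}.

Antiderivative: F(x) = \frac{36 x^{3} \cos{\left(3 x \right)} - 36 x^{2} \sin{\left(3 x \right)} + 9 x^{2} \cos{\left(3 x \right)} - 6 x \sin{\left(3 x \right)} - 12 x \cos{\left(3 x \right)} + 4 \sin{\left(3 x \right)} - 20 \cos{\left(3 x \right)}}{54}; value = \frac{13 \cos{\left(3 \right)}}{54} - \frac{19 \sin{\left(3 \right)}}{27} + \frac{10}{27}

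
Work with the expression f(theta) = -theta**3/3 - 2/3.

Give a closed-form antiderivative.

Any candidate F(theta) must reproduce f(theta) exactly when differentiated.
Check: d/dtheta[theta*(-theta**3 - 8)/12] = -theta**3/3 - 2/3 = f(theta).

An antiderivative is F(theta) = theta*(-theta**3 - 8)/12.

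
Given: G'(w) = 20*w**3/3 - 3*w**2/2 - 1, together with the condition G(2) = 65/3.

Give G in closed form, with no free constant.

The integrand splits into summands that can be handled one at a time.
A general antiderivative is 5*w**4/3 - w**3/2 - w + 1 + C.
The condition gives C = 65/3 - (65/3) = 0.
So G(w) = 5*w**4/3 - w**3/2 - w + 1.
Check: d/dw[5*w**4/3 - w**3/2 - w + 1] = 20*w**3/3 - 3*w**2/2 - 1 = G'(w).

G(w) = 5*w**4/3 - w**3/2 - w + 1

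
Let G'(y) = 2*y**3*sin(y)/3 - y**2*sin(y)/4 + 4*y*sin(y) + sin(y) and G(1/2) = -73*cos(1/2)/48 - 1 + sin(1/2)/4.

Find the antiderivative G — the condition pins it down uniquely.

Integrate term by term and add the pieces.
A general antiderivative is -2*y**3*cos(y)/3 + 2*y**2*sin(y) + y**2*cos(y)/4 - y*sin(y)/2 - 3*cos(y)/2 + C.
The condition gives C = -73*cos(1/2)/48 - 1 + sin(1/2)/4 - (-73*cos(1/2)/48 + sin(1/2)/4) = -1.
So G(y) = -2*y**3*cos(y)/3 + 2*y**2*sin(y) + y**2*cos(y)/4 - y*sin(y)/2 - 3*cos(y)/2 - 1.
Check: d/dy[-2*y**3*cos(y)/3 + 2*y**2*sin(y) + y**2*cos(y)/4 - y*sin(y)/2 - 3*cos(y)/2 - 1] = 2*y**3*sin(y)/3 - y**2*sin(y)/4 + 4*y*sin(y) + sin(y) = G'(y).

G(y) = -2*y**3*cos(y)/3 + 2*y**2*sin(y) + y**2*cos(y)/4 - y*sin(y)/2 - 3*cos(y)/2 - 1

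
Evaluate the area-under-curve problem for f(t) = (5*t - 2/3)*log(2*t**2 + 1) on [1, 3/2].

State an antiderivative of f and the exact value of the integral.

Any candidate F(t) must reproduce f(t) exactly when differentiated.
F(t) = (30*t**2*log(2*t**2 + 1) - 30*t**2 - 8*t*log(2*t**2 + 1) + 16*t + 15*log(t**2 + 1/2) - 8*sqrt(2)*atan(sqrt(2)*t))/12 is an antiderivative of f.
Check: d/dt[(30*t**2*log(2*t**2 + 1) - 30*t**2 - 8*t*log(2*t**2 + 1) + 16*t + 15*log(t**2 + 1/2) - 8*sqrt(2)*atan(sqrt(2)*t))/12] = 5*t*log(2*t**2 + 1) - 2*log(2*t**2 + 1)/3, which equals f(t).
F(3/2) = -29/8 - 2*sqrt(2)*atan(3*sqrt(2)/2)/3 + 5*log(11/4)/4 + 37*log(11/2)/8; F(1) = -7/6 - 2*sqrt(2)*atan(sqrt(2))/3 + 5*log(3/2)/4 + 11*log(3)/6.
Integral = F(3/2) - F(1) = -59/24 - 11*log(3)/6 - 2*sqrt(2)*atan(3*sqrt(2)/2)/3 - 5*log(3/2)/4 + 2*sqrt(2)*atan(sqrt(2))/3 + 5*log(11/4)/4 + 37*log(11/2)/8.

Antiderivative: F(t) = (30*t**2*log(2*t**2 + 1) - 30*t**2 - 8*t*log(2*t**2 + 1) + 16*t + 15*log(t**2 + 1/2) - 8*sqrt(2)*atan(sqrt(2)*t))/12; value = -59/24 - 11*log(3)/6 - 2*sqrt(2)*atan(3*sqrt(2)/2)/3 - 5*log(3/2)/4 + 2*sqrt(2)*atan(sqrt(2))/3 + 5*log(11/4)/4 + 37*log(11/2)/8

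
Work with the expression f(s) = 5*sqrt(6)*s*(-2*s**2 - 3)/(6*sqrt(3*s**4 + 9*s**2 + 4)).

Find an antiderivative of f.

An antiderivative is F(s) = -5*sqrt(6)*sqrt(3*s**4 + 9*s**2 + 4)/18.

f matches the chain-rule pattern g'(h)*h' with inner function h(s) = s**4/2 + 3*s**2/2 + 2/3; substituting u = h(s) collapses the integral.
Check: d/ds[-5*sqrt(6)*sqrt(3*s**4 + 9*s**2 + 4)/18] = (-10*sqrt(6)*s**3 - 15*sqrt(6)*s)/(6*sqrt(3*s**4 + 9*s**2 + 4)), which equals f(s).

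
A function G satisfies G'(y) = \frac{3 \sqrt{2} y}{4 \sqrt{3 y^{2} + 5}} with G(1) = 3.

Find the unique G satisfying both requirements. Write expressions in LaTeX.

The substitution u = \frac{3 y^{2}}{2} + \frac{5}{2} works: G'(y) is exactly (dG/du)*(du/dy) for that inner function.
A general antiderivative is \frac{\sqrt{\frac{3 y^{2}}{2} + \frac{5}{2}}}{2} + C.
The condition gives C = 3 - (1) = 2.
So G(y) = \frac{\sqrt{\frac{3 y^{2}}{2} + \frac{5}{2}}}{2} + 2.
Check: d/dy[\frac{\sqrt{\frac{3 y^{2}}{2} + \frac{5}{2}}}{2} + 2] = \frac{3 \sqrt{2} y}{4 \sqrt{3 y^{2} + 5}} = G'(y).

G(y) = \frac{\sqrt{\frac{3 y^{2}}{2} + \frac{5}{2}}}{2} + 2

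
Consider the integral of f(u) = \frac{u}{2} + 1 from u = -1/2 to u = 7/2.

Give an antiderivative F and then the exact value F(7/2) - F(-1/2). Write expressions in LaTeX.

Antiderivative: F(u) = \frac{u^{2}}{4} + u; value = 7

Since d/du undoes antidifferentiation here, F'(u) = f(u) is required of F(u).
F(u) = \frac{u^{2}}{4} + u is an antiderivative of f.
Check: d/du[\frac{u^{2}}{4} + u] = \frac{u}{2} + 1 = f(u).
F(7/2) = \frac{105}{16}; F(-1/2) = - \frac{7}{16}.
Integral = F(7/2) - F(-1/2) = 7.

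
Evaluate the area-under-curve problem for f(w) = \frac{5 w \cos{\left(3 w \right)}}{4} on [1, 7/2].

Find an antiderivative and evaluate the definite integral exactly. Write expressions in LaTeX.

Antiderivative: F(w) = \frac{5 w \sin{\left(3 w \right)}}{12} + \frac{5 \cos{\left(3 w \right)}}{36}; value = \frac{35 \sin{\left(\frac{21}{2} \right)}}{24} + \frac{5 \cos{\left(\frac{21}{2} \right)}}{36} - \frac{5 \sin{\left(3 \right)}}{12} - \frac{5 \cos{\left(3 \right)}}{36}

Recover f(w) by differentiating a candidate F(w); any mismatch rules it out.
F(w) = \frac{5 w \sin{\left(3 w \right)}}{12} + \frac{5 \cos{\left(3 w \right)}}{36} is an antiderivative of f.
Check: d/dw[\frac{5 w \sin{\left(3 w \right)}}{12} + \frac{5 \cos{\left(3 w \right)}}{36}] = \frac{5 w \cos{\left(3 w \right)}}{4} = f(w).
F(7/2) = \frac{35 \sin{\left(\frac{21}{2} \right)}}{24} + \frac{5 \cos{\left(\frac{21}{2} \right)}}{36}; F(1) = \frac{5 \cos{\left(3 \right)}}{36} + \frac{5 \sin{\left(3 \right)}}{12}.
Integral = F(7/2) - F(1) = \frac{35 \sin{\left(\frac{21}{2} \right)}}{24} + \frac{5 \cos{\left(\frac{21}{2} \right)}}{36} - \frac{5 \sin{\left(3 \right)}}{12} - \frac{5 \cos{\left(3 \right)}}{36}.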